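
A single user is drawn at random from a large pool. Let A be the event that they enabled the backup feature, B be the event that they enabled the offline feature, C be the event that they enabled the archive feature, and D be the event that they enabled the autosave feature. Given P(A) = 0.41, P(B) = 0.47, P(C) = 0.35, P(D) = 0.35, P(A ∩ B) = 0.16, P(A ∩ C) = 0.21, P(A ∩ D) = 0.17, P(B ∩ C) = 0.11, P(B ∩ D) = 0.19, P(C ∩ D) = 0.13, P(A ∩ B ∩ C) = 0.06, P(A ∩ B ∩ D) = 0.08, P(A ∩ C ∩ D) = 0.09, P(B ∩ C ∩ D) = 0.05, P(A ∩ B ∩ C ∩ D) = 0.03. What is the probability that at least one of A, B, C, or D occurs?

0.86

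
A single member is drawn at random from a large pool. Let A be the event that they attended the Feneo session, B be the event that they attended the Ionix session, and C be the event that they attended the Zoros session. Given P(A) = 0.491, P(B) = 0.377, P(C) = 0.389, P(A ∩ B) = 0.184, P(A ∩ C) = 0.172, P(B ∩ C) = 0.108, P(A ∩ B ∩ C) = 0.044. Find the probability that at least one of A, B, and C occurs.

0.837

P(A ∪ B ∪ C) = 0.491 + 0.377 + 0.389 − 0.184 − 0.172 − 0.108 + 0.044 = 0.837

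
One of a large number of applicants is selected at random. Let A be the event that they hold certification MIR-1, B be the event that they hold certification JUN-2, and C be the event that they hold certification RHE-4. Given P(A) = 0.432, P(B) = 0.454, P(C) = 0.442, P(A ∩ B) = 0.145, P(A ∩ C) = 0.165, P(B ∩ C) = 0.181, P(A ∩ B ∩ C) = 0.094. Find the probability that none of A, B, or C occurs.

P(A ∪ B ∪ C) = 0.432 + 0.454 + 0.442 − 0.145 − 0.165 − 0.181 + 0.094 = 0.931
P(none) = 1 − 0.931 = 0.069

0.069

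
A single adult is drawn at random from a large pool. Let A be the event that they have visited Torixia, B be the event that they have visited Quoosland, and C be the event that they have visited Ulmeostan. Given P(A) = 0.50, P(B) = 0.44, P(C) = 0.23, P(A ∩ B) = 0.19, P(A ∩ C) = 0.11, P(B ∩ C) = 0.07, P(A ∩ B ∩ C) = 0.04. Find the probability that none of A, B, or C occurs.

By inclusion-exclusion,
P(A ∪ B ∪ C) = 0.50 + 0.44 + 0.23 − 0.19 − 0.11 − 0.07 + 0.04 = 0.84
P(none) = 1 − 0.84 = 0.16

0.16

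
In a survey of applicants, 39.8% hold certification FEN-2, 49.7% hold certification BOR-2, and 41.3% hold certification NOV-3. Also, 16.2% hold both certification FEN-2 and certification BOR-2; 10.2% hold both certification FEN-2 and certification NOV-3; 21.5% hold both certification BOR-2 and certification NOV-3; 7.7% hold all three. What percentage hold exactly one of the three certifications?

P(exactly one) = 39.8 + 49.7 + 41.3 − 2·16.2 − 2·10.2 − 2·21.5 + 3·7.7 = 58.1%

58.1%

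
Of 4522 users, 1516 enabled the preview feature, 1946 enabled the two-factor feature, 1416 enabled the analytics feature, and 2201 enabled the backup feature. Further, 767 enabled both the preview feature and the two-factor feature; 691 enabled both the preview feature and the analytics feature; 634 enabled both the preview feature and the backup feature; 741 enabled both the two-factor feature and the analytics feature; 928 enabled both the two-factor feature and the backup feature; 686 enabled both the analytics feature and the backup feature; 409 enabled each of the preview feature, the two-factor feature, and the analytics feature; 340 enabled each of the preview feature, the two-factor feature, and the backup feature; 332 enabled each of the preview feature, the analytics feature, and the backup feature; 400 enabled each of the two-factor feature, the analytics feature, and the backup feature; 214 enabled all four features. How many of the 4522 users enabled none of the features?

N(≥1) = 1516 + 1946 + 1416 + 2201 − 767 − 691 − 634 − 741 − 928 − 686 + 409 + 340 + 332 + 400 − 214 = 3899
None: 4522 − 3899 = 623

623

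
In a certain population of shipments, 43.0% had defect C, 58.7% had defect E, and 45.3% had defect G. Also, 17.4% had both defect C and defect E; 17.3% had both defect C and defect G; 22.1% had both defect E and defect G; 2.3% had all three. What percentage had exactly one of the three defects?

40.3%

P(exactly one) = 43.0 + 58.7 + 45.3 − 2·17.4 − 2·17.3 − 2·22.1 + 3·2.3 = 40.3%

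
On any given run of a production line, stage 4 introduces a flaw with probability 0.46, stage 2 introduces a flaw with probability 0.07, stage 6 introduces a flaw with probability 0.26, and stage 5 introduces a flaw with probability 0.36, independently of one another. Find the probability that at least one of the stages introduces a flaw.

0.76215808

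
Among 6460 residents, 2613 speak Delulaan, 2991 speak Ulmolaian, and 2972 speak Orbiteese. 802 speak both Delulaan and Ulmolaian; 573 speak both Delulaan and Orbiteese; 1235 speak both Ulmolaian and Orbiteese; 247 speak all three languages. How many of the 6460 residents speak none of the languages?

247

By inclusion–exclusion:
|union| = 2613 + 2991 + 2972 − 802 − 573 − 1235 + 247 = 6213
None: 6460 − 6213 = 247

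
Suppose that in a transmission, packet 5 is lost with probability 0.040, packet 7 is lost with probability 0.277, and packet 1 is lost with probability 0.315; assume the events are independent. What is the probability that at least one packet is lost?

P(none) = (1 − 0.040) × (1 − 0.277) × (1 − 0.315) = 0.960 × 0.723 × 0.685 = 0.4754448
P(at least one) = 1 − 0.4754448 = 0.5245552

0.5245552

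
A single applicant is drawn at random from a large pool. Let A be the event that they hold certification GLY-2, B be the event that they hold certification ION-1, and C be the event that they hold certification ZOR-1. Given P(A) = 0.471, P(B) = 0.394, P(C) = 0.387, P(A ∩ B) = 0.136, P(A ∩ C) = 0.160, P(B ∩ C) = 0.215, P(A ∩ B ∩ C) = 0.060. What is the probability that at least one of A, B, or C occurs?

By inclusion–exclusion:
P(A ∪ B ∪ C) = 0.471 + 0.394 + 0.387 − 0.136 − 0.160 − 0.215 + 0.060 = 0.801

0.801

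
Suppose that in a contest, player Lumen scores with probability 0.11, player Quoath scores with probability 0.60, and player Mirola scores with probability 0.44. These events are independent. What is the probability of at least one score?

Independence gives P(none) = ∏(1 − pᵢ).
P(none) = (1 − 0.11) × (1 − 0.60) × (1 − 0.44) = 0.89 × 0.40 × 0.56 = 0.19936
P(at least one) = 1 − 0.19936 = 0.80064

0.80064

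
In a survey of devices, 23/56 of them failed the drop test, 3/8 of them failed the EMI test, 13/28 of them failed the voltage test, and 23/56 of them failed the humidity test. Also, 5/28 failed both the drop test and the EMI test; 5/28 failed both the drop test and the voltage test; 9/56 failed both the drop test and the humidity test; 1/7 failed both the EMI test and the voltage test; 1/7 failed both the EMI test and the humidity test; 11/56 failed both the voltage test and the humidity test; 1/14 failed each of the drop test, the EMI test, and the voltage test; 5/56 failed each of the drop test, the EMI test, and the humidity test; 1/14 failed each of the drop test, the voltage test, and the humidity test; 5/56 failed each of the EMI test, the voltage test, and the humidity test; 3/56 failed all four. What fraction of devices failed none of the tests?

Inclusion–exclusion gives
P(union) = 23/56 + 3/8 + 13/28 + 23/56 − 5/28 − 5/28 − 9/56 − 1/7 − 1/7 − 11/56 + 1/14 + 5/56 + 1/14 + 5/56 − 3/56 = 13/14
P(none) = 1 − 13/14 = 1/14

1/14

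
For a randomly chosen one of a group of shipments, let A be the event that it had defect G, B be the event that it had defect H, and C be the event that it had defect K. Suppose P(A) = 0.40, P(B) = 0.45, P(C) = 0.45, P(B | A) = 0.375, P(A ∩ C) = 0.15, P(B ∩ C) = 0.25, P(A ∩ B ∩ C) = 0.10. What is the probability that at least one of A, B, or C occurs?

P(A ∩ B) = P(A)·P(B|A) = 0.40 × 0.375 = 0.15
By inclusion–exclusion:
P(A ∪ B ∪ C) = 0.40 + 0.45 + 0.45 − 0.15 − 0.15 − 0.25 + 0.10 = 0.85

0.85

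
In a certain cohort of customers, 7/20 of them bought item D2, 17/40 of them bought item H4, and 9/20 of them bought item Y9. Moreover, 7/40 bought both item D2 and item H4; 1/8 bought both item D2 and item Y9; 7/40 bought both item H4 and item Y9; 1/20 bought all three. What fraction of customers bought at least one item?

4/5

Apply inclusion-exclusion:
P(at least one) = 7/20 + 17/40 + 9/20 − 7/40 − 1/8 − 7/40 + 1/20 = 4/5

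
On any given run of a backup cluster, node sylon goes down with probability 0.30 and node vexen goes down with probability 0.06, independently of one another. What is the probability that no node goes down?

0.658

P(none) = (1 − 0.30) × (1 − 0.06) = 0.70 × 0.94 = 0.658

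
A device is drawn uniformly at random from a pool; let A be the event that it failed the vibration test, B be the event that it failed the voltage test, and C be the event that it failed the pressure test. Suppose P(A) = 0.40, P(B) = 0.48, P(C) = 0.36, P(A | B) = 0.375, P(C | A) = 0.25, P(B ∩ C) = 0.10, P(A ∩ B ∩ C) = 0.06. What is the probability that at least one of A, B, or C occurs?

0.92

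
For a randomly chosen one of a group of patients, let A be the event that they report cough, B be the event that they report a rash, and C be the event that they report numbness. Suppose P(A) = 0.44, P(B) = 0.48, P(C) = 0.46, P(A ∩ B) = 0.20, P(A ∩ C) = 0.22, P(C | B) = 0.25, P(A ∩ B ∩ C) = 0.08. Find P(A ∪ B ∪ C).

0.92

P(B ∩ C) = P(B)·P(C|B) = 0.48 × 0.25 = 0.12
By inclusion–exclusion:
P(A ∪ B ∪ C) = 0.44 + 0.48 + 0.46 − 0.20 − 0.22 − 0.12 + 0.08 = 0.92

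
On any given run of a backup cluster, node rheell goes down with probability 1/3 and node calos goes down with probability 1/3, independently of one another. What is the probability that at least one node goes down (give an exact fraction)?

P(none) = (1 − 1/3) × (1 − 1/3) = 2/3 × 2/3 = 4/9
P(at least one) = 1 − 4/9 = 5/9

5/9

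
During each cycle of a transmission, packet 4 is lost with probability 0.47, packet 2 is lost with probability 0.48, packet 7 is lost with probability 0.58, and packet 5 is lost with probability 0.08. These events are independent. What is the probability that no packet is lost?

0.10649184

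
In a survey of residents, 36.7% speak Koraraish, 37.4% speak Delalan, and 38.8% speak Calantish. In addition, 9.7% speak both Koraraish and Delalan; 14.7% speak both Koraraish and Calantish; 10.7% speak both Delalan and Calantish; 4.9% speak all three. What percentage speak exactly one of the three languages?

By inclusion–exclusion (exactly-one form):
P(exactly one) = 36.7 + 37.4 + 38.8 − 2·9.7 − 2·14.7 − 2·10.7 + 3·4.9 = 57.4%

57.4%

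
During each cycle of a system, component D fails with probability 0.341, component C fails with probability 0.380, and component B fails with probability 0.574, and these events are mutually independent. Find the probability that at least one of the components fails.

0.82594492

P(none) = (1 − 0.341) × (1 − 0.380) × (1 − 0.574) = 0.659 × 0.620 × 0.426 = 0.17405508
P(at least one) = 1 − 0.17405508 = 0.82594492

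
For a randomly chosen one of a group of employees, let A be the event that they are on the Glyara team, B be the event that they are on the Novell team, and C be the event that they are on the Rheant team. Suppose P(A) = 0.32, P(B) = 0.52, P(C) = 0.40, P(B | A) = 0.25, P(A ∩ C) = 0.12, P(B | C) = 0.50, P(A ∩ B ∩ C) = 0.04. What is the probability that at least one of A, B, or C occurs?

P(A ∩ B) = P(A)·P(B|A) = 0.32 × 0.25 = 0.08
P(B ∩ C) = P(C)·P(B|C) = 0.40 × 0.50 = 0.20
P(A ∪ B ∪ C) = 0.32 + 0.52 + 0.40 − 0.08 − 0.12 − 0.20 + 0.04 = 0.88

0.88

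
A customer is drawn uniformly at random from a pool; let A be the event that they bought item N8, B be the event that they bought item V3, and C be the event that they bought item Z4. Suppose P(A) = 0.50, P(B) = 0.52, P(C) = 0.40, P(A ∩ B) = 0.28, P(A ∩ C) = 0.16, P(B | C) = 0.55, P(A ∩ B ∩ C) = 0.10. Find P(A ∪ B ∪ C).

P(B ∩ C) = P(C)·P(B|C) = 0.40 × 0.55 = 0.22
P(A ∪ B ∪ C) = 0.50 + 0.52 + 0.40 − 0.28 − 0.16 − 0.22 + 0.10 = 0.86

0.86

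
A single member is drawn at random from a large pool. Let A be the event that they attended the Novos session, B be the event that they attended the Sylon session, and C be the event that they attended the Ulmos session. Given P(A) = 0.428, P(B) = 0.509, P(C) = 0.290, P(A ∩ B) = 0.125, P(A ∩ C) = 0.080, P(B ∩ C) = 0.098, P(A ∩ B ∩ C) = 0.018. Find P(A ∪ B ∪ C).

0.942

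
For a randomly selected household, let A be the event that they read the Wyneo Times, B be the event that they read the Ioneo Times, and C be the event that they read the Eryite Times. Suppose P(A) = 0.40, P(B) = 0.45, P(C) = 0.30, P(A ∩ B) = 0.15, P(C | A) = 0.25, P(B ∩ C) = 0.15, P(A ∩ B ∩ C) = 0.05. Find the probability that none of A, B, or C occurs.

0.20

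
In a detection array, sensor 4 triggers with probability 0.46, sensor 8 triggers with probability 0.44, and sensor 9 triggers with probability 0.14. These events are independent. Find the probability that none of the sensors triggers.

Since the events are independent, P(none) is the product of the individual non-occurrence probabilities.
P(none) = (1 − 0.46) × (1 − 0.44) × (1 − 0.14) = 0.54 × 0.56 × 0.86 = 0.260064

0.260064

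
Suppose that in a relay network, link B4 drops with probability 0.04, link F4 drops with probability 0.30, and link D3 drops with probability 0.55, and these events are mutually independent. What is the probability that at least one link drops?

0.6976

P(none) = (1 − 0.04) × (1 − 0.30) × (1 − 0.55) = 0.96 × 0.70 × 0.45 = 0.3024
P(at least one) = 1 − 0.3024 = 0.6976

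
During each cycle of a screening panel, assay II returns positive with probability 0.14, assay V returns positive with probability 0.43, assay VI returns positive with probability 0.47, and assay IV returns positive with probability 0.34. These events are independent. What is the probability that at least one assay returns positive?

0.82852804

P(none) = (1 − 0.14) × (1 − 0.43) × (1 − 0.47) × (1 − 0.34) = 0.86 × 0.57 × 0.53 × 0.66 = 0.17147196
P(at least one) = 1 − 0.17147196 = 0.82852804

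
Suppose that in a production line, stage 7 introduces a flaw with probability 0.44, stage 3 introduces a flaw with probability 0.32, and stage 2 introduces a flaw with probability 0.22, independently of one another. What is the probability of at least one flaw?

0.702976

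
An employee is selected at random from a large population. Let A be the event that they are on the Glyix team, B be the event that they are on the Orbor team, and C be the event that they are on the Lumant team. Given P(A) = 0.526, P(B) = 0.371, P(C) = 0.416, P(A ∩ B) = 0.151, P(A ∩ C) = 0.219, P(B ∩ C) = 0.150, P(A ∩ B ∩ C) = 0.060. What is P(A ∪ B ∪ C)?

0.853

Using inclusion–exclusion:
P(A ∪ B ∪ C) = 0.526 + 0.371 + 0.416 − 0.151 − 0.219 − 0.150 + 0.060 = 0.853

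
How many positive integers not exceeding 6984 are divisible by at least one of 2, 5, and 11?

By inclusion–exclusion:
3492 + 1396 + 634 − 698 − 317 − 126 + 63 = 4444

4444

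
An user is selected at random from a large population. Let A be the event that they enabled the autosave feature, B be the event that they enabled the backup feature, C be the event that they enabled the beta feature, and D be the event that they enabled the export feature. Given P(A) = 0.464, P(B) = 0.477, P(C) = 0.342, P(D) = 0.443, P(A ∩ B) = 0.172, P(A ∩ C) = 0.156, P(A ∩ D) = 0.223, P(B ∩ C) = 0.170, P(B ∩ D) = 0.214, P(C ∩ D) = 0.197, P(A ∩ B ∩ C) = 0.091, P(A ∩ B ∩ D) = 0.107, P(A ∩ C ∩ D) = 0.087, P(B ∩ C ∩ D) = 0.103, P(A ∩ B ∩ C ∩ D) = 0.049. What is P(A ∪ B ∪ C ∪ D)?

0.933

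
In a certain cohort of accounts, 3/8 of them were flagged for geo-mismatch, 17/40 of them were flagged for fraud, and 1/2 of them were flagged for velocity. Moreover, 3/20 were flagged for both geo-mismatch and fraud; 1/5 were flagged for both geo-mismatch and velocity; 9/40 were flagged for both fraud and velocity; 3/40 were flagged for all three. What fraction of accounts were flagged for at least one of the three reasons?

4/5

Apply inclusion-exclusion:
P(at least one) = 3/8 + 17/40 + 1/2 − 3/20 − 1/5 − 9/40 + 3/40 = 4/5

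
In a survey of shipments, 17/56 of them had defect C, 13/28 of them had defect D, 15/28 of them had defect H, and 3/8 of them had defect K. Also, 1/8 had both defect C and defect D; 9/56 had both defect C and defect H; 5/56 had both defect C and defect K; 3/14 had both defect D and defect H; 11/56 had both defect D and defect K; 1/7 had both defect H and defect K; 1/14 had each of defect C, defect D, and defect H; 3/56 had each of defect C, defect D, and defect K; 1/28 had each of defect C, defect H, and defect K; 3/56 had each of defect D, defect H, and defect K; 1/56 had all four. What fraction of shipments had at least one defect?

53/56

Apply inclusion-exclusion:
P(union) = 17/56 + 13/28 + 15/28 + 3/8 − 1/8 − 9/56 − 5/56 − 3/14 − 11/56 − 1/7 + 1/14 + 3/56 + 1/28 + 3/56 − 1/56 = 53/56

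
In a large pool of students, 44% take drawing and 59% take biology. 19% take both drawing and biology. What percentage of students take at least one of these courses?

84%

By inclusion–exclusion:
P(union) = 44 + 59 − 19 = 84%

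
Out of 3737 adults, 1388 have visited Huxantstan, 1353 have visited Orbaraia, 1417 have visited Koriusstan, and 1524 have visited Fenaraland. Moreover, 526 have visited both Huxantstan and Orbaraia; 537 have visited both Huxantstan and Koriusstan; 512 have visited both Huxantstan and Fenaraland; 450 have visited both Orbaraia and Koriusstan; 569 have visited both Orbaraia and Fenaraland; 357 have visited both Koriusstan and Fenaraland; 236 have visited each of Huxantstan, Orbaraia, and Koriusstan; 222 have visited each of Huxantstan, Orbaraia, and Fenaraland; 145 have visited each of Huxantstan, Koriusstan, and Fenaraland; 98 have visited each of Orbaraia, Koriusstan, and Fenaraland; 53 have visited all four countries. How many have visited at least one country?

|union| = 1388 + 1353 + 1417 + 1524 − 526 − 537 − 512 − 450 − 569 − 357 + 236 + 222 + 145 + 98 − 53 = 3379

3379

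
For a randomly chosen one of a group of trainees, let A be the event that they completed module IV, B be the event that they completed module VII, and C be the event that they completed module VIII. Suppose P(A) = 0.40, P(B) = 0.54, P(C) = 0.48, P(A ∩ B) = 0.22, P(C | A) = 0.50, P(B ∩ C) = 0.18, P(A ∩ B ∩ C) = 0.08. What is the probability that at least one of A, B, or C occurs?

0.90

P(A ∩ C) = P(A)·P(C|A) = 0.40 × 0.50 = 0.20
P(A ∪ B ∪ C) = 0.40 + 0.54 + 0.48 − 0.22 − 0.20 − 0.18 + 0.08 = 0.90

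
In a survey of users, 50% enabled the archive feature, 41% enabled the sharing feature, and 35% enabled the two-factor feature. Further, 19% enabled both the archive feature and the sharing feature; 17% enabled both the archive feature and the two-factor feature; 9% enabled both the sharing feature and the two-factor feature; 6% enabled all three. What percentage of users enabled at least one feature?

87%

Inclusion–exclusion gives
P(at least one) = 50 + 41 + 35 − 19 − 17 − 9 + 6 = 87%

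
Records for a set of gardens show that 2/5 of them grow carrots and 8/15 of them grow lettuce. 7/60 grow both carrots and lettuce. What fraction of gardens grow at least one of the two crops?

Apply inclusion-exclusion:
P(union) = 2/5 + 8/15 − 7/60 = 49/60

49/60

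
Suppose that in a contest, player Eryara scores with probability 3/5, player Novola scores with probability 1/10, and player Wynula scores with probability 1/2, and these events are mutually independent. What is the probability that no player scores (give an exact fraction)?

9/50

Independence gives P(none) = ∏(1 − pᵢ).
P(none) = (1 − 3/5) × (1 − 1/10) × (1 − 1/2) = 2/5 × 9/10 × 1/2 = 9/50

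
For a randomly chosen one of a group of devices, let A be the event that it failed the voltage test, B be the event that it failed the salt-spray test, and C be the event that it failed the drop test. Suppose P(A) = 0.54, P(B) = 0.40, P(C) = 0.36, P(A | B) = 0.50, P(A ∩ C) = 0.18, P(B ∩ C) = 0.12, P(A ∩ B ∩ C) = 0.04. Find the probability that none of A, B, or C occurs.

P(A ∩ B) = P(B)·P(A|B) = 0.40 × 0.50 = 0.20
P(A ∪ B ∪ C) = 0.54 + 0.40 + 0.36 − 0.20 − 0.18 − 0.12 + 0.04 = 0.84
P(none) = 1 − 0.84 = 0.16

0.16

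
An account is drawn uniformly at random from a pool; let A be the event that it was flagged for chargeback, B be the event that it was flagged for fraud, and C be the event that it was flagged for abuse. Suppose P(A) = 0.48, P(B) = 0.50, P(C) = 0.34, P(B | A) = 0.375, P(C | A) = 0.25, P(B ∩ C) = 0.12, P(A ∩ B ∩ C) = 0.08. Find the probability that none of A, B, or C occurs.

P(A ∩ B) = P(A)·P(B|A) = 0.48 × 0.375 = 0.18
P(A ∩ C) = P(A)·P(C|A) = 0.48 × 0.25 = 0.12
Apply inclusion-exclusion:
P(A ∪ B ∪ C) = 0.48 + 0.50 + 0.34 − 0.18 − 0.12 − 0.12 + 0.08 = 0.98
P(none) = 1 − 0.98 = 0.02

0.02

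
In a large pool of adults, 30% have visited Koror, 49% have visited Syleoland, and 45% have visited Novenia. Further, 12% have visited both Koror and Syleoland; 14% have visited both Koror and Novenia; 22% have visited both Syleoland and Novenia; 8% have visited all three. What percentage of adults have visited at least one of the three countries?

84%

Apply inclusion-exclusion:
P(union) = 30 + 49 + 45 − 12 − 14 − 22 + 8 = 84%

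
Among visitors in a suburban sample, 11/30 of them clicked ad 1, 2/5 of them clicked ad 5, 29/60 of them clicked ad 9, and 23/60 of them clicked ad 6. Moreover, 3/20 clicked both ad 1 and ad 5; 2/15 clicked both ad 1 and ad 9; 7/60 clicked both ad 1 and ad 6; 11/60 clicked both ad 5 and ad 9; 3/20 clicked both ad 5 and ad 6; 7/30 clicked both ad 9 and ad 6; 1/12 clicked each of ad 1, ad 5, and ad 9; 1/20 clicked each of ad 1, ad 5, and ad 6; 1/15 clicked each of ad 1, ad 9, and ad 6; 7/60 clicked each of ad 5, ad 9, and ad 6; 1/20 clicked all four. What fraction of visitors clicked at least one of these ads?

14/15

Inclusion–exclusion gives
P(union) = 11/30 + 2/5 + 29/60 + 23/60 − 3/20 − 2/15 − 7/60 − 11/60 − 3/20 − 7/30 + 1/12 + 1/20 + 1/15 + 7/60 − 1/20 = 14/15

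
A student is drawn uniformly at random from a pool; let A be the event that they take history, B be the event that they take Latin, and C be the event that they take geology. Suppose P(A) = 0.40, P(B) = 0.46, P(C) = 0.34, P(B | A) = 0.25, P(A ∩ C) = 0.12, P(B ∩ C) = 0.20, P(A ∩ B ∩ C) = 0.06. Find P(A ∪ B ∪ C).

0.84

P(A ∩ B) = P(A)·P(B|A) = 0.40 × 0.25 = 0.10
P(A ∪ B ∪ C) = 0.40 + 0.46 + 0.34 − 0.10 − 0.12 − 0.20 + 0.06 = 0.84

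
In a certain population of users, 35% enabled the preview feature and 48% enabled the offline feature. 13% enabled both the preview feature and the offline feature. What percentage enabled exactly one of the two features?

57%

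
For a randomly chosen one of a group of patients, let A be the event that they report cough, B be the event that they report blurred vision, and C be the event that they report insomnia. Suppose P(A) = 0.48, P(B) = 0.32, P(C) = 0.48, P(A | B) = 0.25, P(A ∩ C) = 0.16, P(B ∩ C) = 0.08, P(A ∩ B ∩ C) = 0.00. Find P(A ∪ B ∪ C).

0.96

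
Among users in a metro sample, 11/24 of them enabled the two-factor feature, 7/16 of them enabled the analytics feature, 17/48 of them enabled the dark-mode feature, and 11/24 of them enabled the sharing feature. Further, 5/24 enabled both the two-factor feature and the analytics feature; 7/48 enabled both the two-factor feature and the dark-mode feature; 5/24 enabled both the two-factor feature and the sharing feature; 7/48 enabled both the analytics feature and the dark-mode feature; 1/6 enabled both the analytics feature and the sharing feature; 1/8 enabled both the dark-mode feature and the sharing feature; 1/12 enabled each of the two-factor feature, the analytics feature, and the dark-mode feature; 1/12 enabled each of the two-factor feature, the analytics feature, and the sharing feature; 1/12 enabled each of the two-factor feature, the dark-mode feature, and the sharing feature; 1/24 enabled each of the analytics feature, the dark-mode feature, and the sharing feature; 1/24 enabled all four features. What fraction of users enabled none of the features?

By inclusion-exclusion,
P(≥1) = 11/24 + 7/16 + 17/48 + 11/24 − 5/24 − 7/48 − 5/24 − 7/48 − 1/6 − 1/8 + 1/12 + 1/12 + 1/12 + 1/24 − 1/24 = 23/24
P(none) = 1 − 23/24 = 1/24

1/24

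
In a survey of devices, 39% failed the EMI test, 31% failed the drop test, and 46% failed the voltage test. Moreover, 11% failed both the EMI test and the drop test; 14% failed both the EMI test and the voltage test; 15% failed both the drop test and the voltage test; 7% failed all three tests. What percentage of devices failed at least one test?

83%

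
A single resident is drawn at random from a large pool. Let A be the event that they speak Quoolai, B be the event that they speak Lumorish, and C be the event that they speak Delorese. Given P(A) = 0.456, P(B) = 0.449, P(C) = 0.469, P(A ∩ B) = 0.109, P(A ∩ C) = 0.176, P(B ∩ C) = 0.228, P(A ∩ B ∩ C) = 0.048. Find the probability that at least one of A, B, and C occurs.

0.909

Inclusion–exclusion gives
P(A ∪ B ∪ C) = 0.456 + 0.449 + 0.469 − 0.109 − 0.176 − 0.228 + 0.048 = 0.909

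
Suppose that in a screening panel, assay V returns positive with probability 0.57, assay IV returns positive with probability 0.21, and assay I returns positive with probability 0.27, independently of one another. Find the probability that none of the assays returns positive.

Independence gives P(none) = ∏(1 − pᵢ).
P(none) = (1 − 0.57) × (1 − 0.21) × (1 − 0.27) = 0.43 × 0.79 × 0.73 = 0.247981

0.247981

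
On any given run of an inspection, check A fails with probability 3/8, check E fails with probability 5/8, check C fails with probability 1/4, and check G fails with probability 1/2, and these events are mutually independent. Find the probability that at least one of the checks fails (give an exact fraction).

Since the events are independent, P(none) is the product of the individual non-occurrence probabilities.
P(none) = (1 − 3/8) × (1 − 5/8) × (1 − 1/4) × (1 − 1/2) = 5/8 × 3/8 × 3/4 × 1/2 = 45/512
P(at least one) = 1 − 45/512 = 467/512

467/512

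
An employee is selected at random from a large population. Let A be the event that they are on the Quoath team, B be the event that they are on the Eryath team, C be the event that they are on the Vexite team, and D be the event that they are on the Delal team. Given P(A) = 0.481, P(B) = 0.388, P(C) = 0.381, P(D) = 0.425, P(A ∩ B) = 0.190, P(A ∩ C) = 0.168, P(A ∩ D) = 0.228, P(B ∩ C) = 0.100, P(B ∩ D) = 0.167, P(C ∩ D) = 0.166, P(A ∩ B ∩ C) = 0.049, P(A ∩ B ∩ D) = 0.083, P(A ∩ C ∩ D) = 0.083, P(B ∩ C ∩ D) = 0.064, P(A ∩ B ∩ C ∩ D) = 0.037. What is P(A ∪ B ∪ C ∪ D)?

0.898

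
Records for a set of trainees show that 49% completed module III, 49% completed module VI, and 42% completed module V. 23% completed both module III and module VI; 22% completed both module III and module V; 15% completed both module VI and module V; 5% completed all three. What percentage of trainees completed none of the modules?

Using inclusion–exclusion:
P(union) = 49 + 49 + 42 − 23 − 22 − 15 + 5 = 85%
P(none) = 100% − 85% = 15%

15%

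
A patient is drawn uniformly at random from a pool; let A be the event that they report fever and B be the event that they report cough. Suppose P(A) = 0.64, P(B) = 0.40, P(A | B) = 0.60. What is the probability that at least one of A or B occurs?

P(A ∩ B) = P(B)·P(A|B) = 0.40 × 0.60 = 0.24
By inclusion-exclusion,
P(A ∪ B) = 0.64 + 0.40 − 0.24 = 0.80

0.80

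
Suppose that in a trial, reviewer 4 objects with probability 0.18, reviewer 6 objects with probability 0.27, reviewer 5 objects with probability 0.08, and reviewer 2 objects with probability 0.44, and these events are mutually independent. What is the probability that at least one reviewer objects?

P(none) = (1 − 0.18) × (1 − 0.27) × (1 − 0.08) × (1 − 0.44) = 0.82 × 0.73 × 0.92 × 0.56 = 0.30839872
P(at least one) = 1 − 0.30839872 = 0.69160128

0.69160128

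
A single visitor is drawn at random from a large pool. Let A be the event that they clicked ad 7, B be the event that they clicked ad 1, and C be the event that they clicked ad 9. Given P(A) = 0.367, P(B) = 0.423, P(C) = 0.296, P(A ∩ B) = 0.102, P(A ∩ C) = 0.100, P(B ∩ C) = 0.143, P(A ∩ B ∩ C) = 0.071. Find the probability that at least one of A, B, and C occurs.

0.812

Using inclusion–exclusion:
P(A ∪ B ∪ C) = 0.367 + 0.423 + 0.296 − 0.102 − 0.100 − 0.143 + 0.071 = 0.812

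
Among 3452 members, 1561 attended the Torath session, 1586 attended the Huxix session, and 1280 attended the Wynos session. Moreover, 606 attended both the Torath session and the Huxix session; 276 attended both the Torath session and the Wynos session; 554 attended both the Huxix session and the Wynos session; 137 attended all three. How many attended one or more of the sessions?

3128

By inclusion–exclusion:
|union| = 1561 + 1586 + 1280 − 606 − 276 − 554 + 137 = 3128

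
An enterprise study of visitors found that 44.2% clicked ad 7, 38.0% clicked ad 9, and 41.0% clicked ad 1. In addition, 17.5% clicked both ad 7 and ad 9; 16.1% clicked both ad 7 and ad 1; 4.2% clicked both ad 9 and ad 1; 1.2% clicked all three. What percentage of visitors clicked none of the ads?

Using inclusion–exclusion:
P(≥1) = 44.2 + 38.0 + 41.0 − 17.5 − 16.1 − 4.2 + 1.2 = 86.6%
P(none) = 100% − 86.6% = 13.4%

13.4%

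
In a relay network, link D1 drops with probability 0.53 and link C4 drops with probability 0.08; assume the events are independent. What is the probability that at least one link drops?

P(none) = (1 − 0.53) × (1 − 0.08) = 0.47 × 0.92 = 0.4324
P(at least one) = 1 − 0.4324 = 0.5676

0.5676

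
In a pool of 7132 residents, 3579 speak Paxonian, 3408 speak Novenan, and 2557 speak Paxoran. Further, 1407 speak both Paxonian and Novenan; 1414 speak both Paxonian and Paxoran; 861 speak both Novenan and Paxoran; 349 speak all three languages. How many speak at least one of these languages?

6211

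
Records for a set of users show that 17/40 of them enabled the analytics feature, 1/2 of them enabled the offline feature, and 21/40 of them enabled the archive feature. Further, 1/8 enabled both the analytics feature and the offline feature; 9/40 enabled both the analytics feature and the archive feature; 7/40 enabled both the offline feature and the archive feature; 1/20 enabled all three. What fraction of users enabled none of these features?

P(≥1) = 17/40 + 1/2 + 21/40 − 1/8 − 9/40 − 7/40 + 1/20 = 39/40
P(none) = 1 − 39/40 = 1/40

1/40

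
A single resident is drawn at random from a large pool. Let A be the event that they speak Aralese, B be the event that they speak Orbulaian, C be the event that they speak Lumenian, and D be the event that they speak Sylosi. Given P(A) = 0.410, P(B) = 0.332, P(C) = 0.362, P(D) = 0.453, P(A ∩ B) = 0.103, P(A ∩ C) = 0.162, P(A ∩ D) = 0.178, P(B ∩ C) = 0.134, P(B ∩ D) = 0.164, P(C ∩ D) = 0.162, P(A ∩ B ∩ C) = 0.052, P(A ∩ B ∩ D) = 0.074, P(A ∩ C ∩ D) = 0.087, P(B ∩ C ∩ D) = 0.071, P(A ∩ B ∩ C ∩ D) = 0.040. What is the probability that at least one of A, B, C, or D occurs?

Inclusion–exclusion gives
P(A ∪ B ∪ C ∪ D) = 0.410 + 0.332 + 0.362 + 0.453 − 0.103 − 0.162 − 0.178 − 0.134 − 0.164 − 0.162 + 0.052 + 0.074 + 0.087 + 0.071 − 0.040 = 0.898

0.898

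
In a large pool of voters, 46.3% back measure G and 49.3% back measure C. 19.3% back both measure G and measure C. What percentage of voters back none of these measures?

23.7%

Apply inclusion-exclusion:
P(union) = 46.3 + 49.3 − 19.3 = 76.3%
P(none) = 100% − 76.3% = 23.7%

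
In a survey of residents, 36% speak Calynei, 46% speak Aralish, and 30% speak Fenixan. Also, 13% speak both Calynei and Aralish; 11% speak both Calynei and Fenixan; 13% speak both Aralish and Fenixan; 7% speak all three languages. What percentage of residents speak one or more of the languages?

Using inclusion–exclusion:
P(at least one) = 36 + 46 + 30 − 13 − 11 − 13 + 7 = 82%

82%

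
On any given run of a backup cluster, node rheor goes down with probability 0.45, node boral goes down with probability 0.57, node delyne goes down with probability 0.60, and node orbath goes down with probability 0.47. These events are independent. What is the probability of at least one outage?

0.949862

P(none) = (1 − 0.45) × (1 − 0.57) × (1 − 0.60) × (1 − 0.47) = 0.55 × 0.43 × 0.40 × 0.53 = 0.050138
P(at least one) = 1 − 0.050138 = 0.949862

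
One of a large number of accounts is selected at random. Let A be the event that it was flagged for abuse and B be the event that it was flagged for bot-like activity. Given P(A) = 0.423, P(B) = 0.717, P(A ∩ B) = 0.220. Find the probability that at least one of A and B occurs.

By inclusion-exclusion,
P(A ∪ B) = 0.423 + 0.717 − 0.220 = 0.920

0.920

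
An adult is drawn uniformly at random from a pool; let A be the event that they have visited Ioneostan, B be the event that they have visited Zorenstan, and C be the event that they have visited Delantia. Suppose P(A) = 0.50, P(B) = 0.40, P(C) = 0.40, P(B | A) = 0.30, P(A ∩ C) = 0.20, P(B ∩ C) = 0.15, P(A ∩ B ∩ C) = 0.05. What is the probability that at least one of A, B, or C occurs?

0.85

P(A ∩ B) = P(A)·P(B|A) = 0.50 × 0.30 = 0.15
Using inclusion–exclusion:
P(A ∪ B ∪ C) = 0.50 + 0.40 + 0.40 − 0.15 − 0.20 − 0.15 + 0.05 = 0.85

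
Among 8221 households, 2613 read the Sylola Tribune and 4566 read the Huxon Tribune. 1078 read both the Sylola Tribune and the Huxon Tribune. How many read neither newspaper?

Inclusion–exclusion gives
N(≥1) = 2613 + 4566 − 1078 = 6101
None: 8221 − 6101 = 2120

2120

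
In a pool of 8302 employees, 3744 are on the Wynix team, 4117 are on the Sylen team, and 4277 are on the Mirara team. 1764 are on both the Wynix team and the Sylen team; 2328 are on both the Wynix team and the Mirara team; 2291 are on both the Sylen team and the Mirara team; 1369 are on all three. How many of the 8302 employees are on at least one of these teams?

7124

|at least one| = 3744 + 4117 + 4277 − 1764 − 2328 − 2291 + 1369 = 7124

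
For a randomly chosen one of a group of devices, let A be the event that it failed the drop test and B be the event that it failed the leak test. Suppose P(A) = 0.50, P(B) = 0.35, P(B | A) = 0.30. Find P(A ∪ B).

P(A ∩ B) = P(A)·P(B|A) = 0.50 × 0.30 = 0.15
P(A ∪ B) = 0.50 + 0.35 − 0.15 = 0.70

0.70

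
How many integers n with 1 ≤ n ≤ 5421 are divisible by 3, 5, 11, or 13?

2994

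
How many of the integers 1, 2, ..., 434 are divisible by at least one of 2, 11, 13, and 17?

263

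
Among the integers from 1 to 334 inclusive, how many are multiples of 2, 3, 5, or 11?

167 + 111 + 66 + 30 − 55 − 33 − 15 − 22 − 10 − 6 + 11 + 5 + 3 + 2 − 1 = 253

253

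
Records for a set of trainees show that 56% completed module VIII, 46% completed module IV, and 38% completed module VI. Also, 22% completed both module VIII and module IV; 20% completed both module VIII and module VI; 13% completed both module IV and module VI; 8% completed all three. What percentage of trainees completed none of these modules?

7%

P(union) = 56 + 46 + 38 − 22 − 20 − 13 + 8 = 93%
P(none) = 100% − 93% = 7%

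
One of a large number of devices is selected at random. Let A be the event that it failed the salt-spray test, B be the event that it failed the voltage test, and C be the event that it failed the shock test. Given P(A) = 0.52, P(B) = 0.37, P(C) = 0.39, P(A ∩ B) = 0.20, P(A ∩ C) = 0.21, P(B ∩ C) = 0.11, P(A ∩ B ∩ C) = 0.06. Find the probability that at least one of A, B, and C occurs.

0.82

By inclusion-exclusion,
P(A ∪ B ∪ C) = 0.52 + 0.37 + 0.39 − 0.20 − 0.21 − 0.11 + 0.06 = 0.82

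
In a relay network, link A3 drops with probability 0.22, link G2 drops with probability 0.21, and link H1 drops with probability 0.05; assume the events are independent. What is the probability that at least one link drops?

P(none) = (1 − 0.22) × (1 − 0.21) × (1 − 0.05) = 0.78 × 0.79 × 0.95 = 0.58539
P(at least one) = 1 − 0.58539 = 0.41461

0.41461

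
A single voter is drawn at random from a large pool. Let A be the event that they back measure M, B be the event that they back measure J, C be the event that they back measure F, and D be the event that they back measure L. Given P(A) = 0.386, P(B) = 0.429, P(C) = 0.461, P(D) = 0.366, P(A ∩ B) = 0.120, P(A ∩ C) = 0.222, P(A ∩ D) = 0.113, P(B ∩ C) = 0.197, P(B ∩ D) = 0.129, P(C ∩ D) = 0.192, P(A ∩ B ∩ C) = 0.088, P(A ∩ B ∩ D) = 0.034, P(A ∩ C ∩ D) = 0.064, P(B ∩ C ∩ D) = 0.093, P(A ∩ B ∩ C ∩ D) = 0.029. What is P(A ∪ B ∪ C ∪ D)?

Using inclusion–exclusion:
P(A ∪ B ∪ C ∪ D) = 0.386 + 0.429 + 0.461 + 0.366 − 0.120 − 0.222 − 0.113 − 0.197 − 0.129 − 0.192 + 0.088 + 0.034 + 0.064 + 0.093 − 0.029 = 0.919

0.919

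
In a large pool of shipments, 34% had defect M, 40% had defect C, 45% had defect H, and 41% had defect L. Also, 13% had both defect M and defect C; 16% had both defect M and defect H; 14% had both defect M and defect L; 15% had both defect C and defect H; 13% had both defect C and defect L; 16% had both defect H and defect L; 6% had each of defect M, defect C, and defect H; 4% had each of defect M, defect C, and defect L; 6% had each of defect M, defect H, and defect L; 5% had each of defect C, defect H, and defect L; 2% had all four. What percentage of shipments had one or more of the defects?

Apply inclusion-exclusion:
P(union) = 34 + 40 + 45 + 41 − 13 − 16 − 14 − 15 − 13 − 16 + 6 + 4 + 6 + 5 − 2 = 92%

92%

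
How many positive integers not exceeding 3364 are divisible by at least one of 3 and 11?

Inclusion–exclusion gives
⌊3364/3⌋ + ⌊3364/11⌋ − ⌊3364/33⌋ = 1121 + 305 − 101 = 1325

1325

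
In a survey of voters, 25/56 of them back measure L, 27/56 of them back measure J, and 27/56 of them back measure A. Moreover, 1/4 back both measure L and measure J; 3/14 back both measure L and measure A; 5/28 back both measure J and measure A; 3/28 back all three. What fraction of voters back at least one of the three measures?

7/8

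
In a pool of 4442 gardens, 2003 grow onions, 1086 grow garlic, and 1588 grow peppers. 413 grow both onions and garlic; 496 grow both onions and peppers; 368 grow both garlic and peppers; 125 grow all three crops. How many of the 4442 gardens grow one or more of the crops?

3525

|at least one| = 2003 + 1086 + 1588 − 413 − 496 − 368 + 125 = 3525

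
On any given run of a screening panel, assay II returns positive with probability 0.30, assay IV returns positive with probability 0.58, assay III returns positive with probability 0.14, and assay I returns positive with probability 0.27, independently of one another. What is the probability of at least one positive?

0.8154268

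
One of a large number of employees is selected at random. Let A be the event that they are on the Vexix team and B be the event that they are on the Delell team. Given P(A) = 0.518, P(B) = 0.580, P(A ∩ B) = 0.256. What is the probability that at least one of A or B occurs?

0.842

Inclusion–exclusion gives
P(A ∪ B) = 0.518 + 0.580 − 0.256 = 0.842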